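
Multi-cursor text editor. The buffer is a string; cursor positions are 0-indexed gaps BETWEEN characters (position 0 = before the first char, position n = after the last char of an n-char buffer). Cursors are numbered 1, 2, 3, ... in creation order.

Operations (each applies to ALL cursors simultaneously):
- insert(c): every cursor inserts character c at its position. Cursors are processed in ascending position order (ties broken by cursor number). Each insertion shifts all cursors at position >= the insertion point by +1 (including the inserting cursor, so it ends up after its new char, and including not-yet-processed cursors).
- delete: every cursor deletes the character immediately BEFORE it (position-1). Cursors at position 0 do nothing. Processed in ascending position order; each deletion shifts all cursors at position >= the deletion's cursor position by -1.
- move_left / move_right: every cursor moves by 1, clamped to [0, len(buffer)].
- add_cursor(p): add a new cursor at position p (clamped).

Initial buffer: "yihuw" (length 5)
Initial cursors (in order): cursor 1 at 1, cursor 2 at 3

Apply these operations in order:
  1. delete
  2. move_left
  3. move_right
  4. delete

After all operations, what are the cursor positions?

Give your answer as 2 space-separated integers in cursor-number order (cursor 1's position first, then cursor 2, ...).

Answer: 0 0

Derivation:
After op 1 (delete): buffer="iuw" (len 3), cursors c1@0 c2@1, authorship ...
After op 2 (move_left): buffer="iuw" (len 3), cursors c1@0 c2@0, authorship ...
After op 3 (move_right): buffer="iuw" (len 3), cursors c1@1 c2@1, authorship ...
After op 4 (delete): buffer="uw" (len 2), cursors c1@0 c2@0, authorship ..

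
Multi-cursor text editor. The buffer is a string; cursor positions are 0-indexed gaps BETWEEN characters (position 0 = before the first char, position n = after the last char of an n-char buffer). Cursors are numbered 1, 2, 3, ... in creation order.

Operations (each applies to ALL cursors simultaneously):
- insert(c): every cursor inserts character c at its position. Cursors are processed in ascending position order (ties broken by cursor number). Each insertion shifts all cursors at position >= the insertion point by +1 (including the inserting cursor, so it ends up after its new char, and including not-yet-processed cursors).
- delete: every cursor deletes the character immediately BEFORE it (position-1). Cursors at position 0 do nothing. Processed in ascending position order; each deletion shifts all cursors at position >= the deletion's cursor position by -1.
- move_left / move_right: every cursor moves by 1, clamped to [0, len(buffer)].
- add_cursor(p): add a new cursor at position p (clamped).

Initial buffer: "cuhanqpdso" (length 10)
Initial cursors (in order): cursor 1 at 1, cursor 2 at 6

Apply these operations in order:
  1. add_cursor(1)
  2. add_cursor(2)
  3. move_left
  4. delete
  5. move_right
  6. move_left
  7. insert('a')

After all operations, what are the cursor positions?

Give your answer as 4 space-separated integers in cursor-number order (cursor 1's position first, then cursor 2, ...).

Answer: 3 7 3 3

Derivation:
After op 1 (add_cursor(1)): buffer="cuhanqpdso" (len 10), cursors c1@1 c3@1 c2@6, authorship ..........
After op 2 (add_cursor(2)): buffer="cuhanqpdso" (len 10), cursors c1@1 c3@1 c4@2 c2@6, authorship ..........
After op 3 (move_left): buffer="cuhanqpdso" (len 10), cursors c1@0 c3@0 c4@1 c2@5, authorship ..........
After op 4 (delete): buffer="uhaqpdso" (len 8), cursors c1@0 c3@0 c4@0 c2@3, authorship ........
After op 5 (move_right): buffer="uhaqpdso" (len 8), cursors c1@1 c3@1 c4@1 c2@4, authorship ........
After op 6 (move_left): buffer="uhaqpdso" (len 8), cursors c1@0 c3@0 c4@0 c2@3, authorship ........
After op 7 (insert('a')): buffer="aaauhaaqpdso" (len 12), cursors c1@3 c3@3 c4@3 c2@7, authorship 134...2.....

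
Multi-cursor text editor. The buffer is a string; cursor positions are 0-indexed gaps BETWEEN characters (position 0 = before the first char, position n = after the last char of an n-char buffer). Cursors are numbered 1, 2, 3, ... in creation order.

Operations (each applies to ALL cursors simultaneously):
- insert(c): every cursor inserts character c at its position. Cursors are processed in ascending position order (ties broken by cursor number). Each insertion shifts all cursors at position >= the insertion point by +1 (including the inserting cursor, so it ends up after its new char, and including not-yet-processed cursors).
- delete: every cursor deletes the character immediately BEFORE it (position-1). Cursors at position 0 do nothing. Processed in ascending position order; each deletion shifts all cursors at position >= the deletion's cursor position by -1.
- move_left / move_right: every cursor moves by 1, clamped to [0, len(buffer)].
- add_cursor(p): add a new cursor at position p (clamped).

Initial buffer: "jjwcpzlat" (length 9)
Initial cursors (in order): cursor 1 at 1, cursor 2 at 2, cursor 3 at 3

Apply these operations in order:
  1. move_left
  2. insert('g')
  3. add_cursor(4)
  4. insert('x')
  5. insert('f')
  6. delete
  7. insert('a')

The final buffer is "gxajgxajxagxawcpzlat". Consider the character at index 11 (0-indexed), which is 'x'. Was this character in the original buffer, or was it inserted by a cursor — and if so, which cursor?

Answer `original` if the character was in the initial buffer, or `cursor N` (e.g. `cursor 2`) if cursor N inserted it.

After op 1 (move_left): buffer="jjwcpzlat" (len 9), cursors c1@0 c2@1 c3@2, authorship .........
After op 2 (insert('g')): buffer="gjgjgwcpzlat" (len 12), cursors c1@1 c2@3 c3@5, authorship 1.2.3.......
After op 3 (add_cursor(4)): buffer="gjgjgwcpzlat" (len 12), cursors c1@1 c2@3 c4@4 c3@5, authorship 1.2.3.......
After op 4 (insert('x')): buffer="gxjgxjxgxwcpzlat" (len 16), cursors c1@2 c2@5 c4@7 c3@9, authorship 11.22.433.......
After op 5 (insert('f')): buffer="gxfjgxfjxfgxfwcpzlat" (len 20), cursors c1@3 c2@7 c4@10 c3@13, authorship 111.222.44333.......
After op 6 (delete): buffer="gxjgxjxgxwcpzlat" (len 16), cursors c1@2 c2@5 c4@7 c3@9, authorship 11.22.433.......
After op 7 (insert('a')): buffer="gxajgxajxagxawcpzlat" (len 20), cursors c1@3 c2@7 c4@10 c3@13, authorship 111.222.44333.......
Authorship (.=original, N=cursor N): 1 1 1 . 2 2 2 . 4 4 3 3 3 . . . . . . .
Index 11: author = 3

Answer: cursor 3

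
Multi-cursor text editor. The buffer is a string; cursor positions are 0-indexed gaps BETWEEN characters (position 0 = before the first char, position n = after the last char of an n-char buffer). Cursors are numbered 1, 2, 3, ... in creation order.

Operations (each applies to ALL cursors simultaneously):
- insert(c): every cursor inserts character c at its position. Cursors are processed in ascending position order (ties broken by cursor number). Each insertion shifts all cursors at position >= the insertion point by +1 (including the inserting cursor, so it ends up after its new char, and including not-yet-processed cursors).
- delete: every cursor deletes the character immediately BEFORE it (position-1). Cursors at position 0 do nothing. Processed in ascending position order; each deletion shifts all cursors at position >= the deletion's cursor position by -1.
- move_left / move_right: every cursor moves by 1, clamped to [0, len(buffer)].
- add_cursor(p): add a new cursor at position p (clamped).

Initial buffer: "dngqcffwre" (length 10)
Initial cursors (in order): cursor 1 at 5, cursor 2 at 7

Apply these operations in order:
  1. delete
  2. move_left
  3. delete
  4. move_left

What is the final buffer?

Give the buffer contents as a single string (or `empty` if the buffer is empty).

Answer: dnfwre

Derivation:
After op 1 (delete): buffer="dngqfwre" (len 8), cursors c1@4 c2@5, authorship ........
After op 2 (move_left): buffer="dngqfwre" (len 8), cursors c1@3 c2@4, authorship ........
After op 3 (delete): buffer="dnfwre" (len 6), cursors c1@2 c2@2, authorship ......
After op 4 (move_left): buffer="dnfwre" (len 6), cursors c1@1 c2@1, authorship ......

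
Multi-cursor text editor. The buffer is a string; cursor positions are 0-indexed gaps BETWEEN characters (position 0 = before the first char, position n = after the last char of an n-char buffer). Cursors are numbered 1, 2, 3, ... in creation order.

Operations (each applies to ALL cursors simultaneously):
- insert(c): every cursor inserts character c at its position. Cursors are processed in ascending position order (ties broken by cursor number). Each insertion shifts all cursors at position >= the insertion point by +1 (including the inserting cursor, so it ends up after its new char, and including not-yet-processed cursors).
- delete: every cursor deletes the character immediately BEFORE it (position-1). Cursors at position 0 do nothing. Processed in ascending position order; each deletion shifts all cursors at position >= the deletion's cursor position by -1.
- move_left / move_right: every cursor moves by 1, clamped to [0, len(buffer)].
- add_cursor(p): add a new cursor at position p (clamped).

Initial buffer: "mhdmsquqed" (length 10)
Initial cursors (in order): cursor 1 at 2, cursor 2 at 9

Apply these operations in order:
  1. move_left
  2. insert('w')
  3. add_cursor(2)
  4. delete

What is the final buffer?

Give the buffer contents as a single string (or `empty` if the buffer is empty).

Answer: hdmsquqed

Derivation:
After op 1 (move_left): buffer="mhdmsquqed" (len 10), cursors c1@1 c2@8, authorship ..........
After op 2 (insert('w')): buffer="mwhdmsquqwed" (len 12), cursors c1@2 c2@10, authorship .1.......2..
After op 3 (add_cursor(2)): buffer="mwhdmsquqwed" (len 12), cursors c1@2 c3@2 c2@10, authorship .1.......2..
After op 4 (delete): buffer="hdmsquqed" (len 9), cursors c1@0 c3@0 c2@7, authorship .........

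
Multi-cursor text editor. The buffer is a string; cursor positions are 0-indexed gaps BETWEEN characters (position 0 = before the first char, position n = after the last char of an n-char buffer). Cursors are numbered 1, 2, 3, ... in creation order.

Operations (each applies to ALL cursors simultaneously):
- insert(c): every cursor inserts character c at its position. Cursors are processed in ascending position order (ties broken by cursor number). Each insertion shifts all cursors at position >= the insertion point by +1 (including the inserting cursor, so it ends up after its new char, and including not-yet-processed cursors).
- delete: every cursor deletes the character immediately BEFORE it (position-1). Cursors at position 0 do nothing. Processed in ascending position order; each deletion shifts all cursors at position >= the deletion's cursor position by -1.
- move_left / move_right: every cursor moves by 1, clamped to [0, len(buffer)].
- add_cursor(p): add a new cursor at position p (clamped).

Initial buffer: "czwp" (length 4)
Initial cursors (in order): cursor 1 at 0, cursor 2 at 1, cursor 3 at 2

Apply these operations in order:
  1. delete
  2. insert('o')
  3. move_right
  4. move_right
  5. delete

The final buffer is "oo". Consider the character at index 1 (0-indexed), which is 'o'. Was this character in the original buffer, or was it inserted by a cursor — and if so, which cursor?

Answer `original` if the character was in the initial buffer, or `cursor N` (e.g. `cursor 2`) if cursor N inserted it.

Answer: cursor 2

Derivation:
After op 1 (delete): buffer="wp" (len 2), cursors c1@0 c2@0 c3@0, authorship ..
After op 2 (insert('o')): buffer="ooowp" (len 5), cursors c1@3 c2@3 c3@3, authorship 123..
After op 3 (move_right): buffer="ooowp" (len 5), cursors c1@4 c2@4 c3@4, authorship 123..
After op 4 (move_right): buffer="ooowp" (len 5), cursors c1@5 c2@5 c3@5, authorship 123..
After op 5 (delete): buffer="oo" (len 2), cursors c1@2 c2@2 c3@2, authorship 12
Authorship (.=original, N=cursor N): 1 2
Index 1: author = 2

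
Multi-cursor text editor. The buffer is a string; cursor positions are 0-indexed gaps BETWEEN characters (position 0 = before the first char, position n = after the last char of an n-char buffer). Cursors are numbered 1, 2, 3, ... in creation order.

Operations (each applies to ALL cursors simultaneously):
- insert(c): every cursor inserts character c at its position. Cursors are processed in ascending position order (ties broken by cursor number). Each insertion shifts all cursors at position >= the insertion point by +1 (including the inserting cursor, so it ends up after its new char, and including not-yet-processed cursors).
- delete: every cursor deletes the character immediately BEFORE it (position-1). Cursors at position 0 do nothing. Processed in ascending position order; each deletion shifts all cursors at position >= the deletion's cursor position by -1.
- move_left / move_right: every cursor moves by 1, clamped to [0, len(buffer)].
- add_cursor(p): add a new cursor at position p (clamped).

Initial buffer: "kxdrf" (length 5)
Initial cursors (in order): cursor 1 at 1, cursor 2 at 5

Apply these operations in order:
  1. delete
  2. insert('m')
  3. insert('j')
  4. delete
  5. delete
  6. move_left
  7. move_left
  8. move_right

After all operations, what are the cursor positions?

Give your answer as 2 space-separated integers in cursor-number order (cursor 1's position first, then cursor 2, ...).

After op 1 (delete): buffer="xdr" (len 3), cursors c1@0 c2@3, authorship ...
After op 2 (insert('m')): buffer="mxdrm" (len 5), cursors c1@1 c2@5, authorship 1...2
After op 3 (insert('j')): buffer="mjxdrmj" (len 7), cursors c1@2 c2@7, authorship 11...22
After op 4 (delete): buffer="mxdrm" (len 5), cursors c1@1 c2@5, authorship 1...2
After op 5 (delete): buffer="xdr" (len 3), cursors c1@0 c2@3, authorship ...
After op 6 (move_left): buffer="xdr" (len 3), cursors c1@0 c2@2, authorship ...
After op 7 (move_left): buffer="xdr" (len 3), cursors c1@0 c2@1, authorship ...
After op 8 (move_right): buffer="xdr" (len 3), cursors c1@1 c2@2, authorship ...

Answer: 1 2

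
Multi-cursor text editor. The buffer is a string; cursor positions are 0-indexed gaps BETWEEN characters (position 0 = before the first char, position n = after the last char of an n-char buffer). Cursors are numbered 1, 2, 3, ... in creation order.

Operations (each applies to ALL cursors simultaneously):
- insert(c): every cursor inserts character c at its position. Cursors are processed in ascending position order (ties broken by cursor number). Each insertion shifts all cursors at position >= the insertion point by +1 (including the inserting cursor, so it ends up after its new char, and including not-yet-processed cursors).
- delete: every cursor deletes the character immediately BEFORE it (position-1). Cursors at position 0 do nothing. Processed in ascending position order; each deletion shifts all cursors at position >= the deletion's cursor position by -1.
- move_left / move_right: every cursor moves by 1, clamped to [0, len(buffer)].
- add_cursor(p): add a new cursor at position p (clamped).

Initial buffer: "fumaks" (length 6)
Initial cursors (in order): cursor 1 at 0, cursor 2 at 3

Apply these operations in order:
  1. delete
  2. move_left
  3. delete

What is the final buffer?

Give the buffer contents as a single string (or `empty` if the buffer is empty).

After op 1 (delete): buffer="fuaks" (len 5), cursors c1@0 c2@2, authorship .....
After op 2 (move_left): buffer="fuaks" (len 5), cursors c1@0 c2@1, authorship .....
After op 3 (delete): buffer="uaks" (len 4), cursors c1@0 c2@0, authorship ....

Answer: uaks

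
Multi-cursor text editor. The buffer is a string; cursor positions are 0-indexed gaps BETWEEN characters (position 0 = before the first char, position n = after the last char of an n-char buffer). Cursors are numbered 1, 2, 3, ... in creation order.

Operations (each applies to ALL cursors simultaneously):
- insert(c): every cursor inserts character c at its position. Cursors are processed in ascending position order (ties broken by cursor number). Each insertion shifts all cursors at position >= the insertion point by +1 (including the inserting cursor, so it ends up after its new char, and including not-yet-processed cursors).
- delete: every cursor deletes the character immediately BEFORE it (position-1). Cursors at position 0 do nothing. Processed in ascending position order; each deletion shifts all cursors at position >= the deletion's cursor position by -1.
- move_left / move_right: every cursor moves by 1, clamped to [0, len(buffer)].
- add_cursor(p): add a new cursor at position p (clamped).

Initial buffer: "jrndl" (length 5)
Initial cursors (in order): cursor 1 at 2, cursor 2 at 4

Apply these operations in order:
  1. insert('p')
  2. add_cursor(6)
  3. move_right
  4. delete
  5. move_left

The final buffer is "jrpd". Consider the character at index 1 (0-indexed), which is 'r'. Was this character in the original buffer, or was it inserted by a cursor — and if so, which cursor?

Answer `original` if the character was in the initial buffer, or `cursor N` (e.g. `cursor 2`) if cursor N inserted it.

After op 1 (insert('p')): buffer="jrpndpl" (len 7), cursors c1@3 c2@6, authorship ..1..2.
After op 2 (add_cursor(6)): buffer="jrpndpl" (len 7), cursors c1@3 c2@6 c3@6, authorship ..1..2.
After op 3 (move_right): buffer="jrpndpl" (len 7), cursors c1@4 c2@7 c3@7, authorship ..1..2.
After op 4 (delete): buffer="jrpd" (len 4), cursors c1@3 c2@4 c3@4, authorship ..1.
After op 5 (move_left): buffer="jrpd" (len 4), cursors c1@2 c2@3 c3@3, authorship ..1.
Authorship (.=original, N=cursor N): . . 1 .
Index 1: author = original

Answer: original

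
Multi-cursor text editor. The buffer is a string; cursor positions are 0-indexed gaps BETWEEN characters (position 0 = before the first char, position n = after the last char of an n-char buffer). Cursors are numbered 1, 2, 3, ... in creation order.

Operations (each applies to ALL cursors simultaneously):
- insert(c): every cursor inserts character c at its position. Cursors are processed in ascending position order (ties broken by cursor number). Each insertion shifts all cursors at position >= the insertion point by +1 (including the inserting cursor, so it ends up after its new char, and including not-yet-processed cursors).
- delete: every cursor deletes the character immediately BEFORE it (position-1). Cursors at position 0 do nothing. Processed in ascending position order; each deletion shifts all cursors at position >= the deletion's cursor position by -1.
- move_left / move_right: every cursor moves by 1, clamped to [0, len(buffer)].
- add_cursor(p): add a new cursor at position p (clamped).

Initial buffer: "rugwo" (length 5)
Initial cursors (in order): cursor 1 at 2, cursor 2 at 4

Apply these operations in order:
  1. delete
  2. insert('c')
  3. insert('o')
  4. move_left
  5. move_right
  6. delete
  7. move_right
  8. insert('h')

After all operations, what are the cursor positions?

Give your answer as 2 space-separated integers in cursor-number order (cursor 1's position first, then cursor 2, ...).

Answer: 4 7

Derivation:
After op 1 (delete): buffer="rgo" (len 3), cursors c1@1 c2@2, authorship ...
After op 2 (insert('c')): buffer="rcgco" (len 5), cursors c1@2 c2@4, authorship .1.2.
After op 3 (insert('o')): buffer="rcogcoo" (len 7), cursors c1@3 c2@6, authorship .11.22.
After op 4 (move_left): buffer="rcogcoo" (len 7), cursors c1@2 c2@5, authorship .11.22.
After op 5 (move_right): buffer="rcogcoo" (len 7), cursors c1@3 c2@6, authorship .11.22.
After op 6 (delete): buffer="rcgco" (len 5), cursors c1@2 c2@4, authorship .1.2.
After op 7 (move_right): buffer="rcgco" (len 5), cursors c1@3 c2@5, authorship .1.2.
After op 8 (insert('h')): buffer="rcghcoh" (len 7), cursors c1@4 c2@7, authorship .1.12.2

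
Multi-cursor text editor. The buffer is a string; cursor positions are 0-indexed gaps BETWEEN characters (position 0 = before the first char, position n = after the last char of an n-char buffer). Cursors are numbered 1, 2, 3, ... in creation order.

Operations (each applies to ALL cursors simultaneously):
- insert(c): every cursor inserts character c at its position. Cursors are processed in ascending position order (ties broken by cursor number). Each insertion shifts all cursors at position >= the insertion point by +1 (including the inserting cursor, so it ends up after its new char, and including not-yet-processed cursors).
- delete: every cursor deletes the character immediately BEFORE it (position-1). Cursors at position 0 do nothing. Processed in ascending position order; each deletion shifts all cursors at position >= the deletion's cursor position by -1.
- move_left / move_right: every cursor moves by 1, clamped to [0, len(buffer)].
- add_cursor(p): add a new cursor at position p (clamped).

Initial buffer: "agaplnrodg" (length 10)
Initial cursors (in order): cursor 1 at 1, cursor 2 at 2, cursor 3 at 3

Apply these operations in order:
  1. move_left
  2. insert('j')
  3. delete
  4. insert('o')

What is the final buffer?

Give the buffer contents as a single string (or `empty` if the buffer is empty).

After op 1 (move_left): buffer="agaplnrodg" (len 10), cursors c1@0 c2@1 c3@2, authorship ..........
After op 2 (insert('j')): buffer="jajgjaplnrodg" (len 13), cursors c1@1 c2@3 c3@5, authorship 1.2.3........
After op 3 (delete): buffer="agaplnrodg" (len 10), cursors c1@0 c2@1 c3@2, authorship ..........
After op 4 (insert('o')): buffer="oaogoaplnrodg" (len 13), cursors c1@1 c2@3 c3@5, authorship 1.2.3........

Answer: oaogoaplnrodg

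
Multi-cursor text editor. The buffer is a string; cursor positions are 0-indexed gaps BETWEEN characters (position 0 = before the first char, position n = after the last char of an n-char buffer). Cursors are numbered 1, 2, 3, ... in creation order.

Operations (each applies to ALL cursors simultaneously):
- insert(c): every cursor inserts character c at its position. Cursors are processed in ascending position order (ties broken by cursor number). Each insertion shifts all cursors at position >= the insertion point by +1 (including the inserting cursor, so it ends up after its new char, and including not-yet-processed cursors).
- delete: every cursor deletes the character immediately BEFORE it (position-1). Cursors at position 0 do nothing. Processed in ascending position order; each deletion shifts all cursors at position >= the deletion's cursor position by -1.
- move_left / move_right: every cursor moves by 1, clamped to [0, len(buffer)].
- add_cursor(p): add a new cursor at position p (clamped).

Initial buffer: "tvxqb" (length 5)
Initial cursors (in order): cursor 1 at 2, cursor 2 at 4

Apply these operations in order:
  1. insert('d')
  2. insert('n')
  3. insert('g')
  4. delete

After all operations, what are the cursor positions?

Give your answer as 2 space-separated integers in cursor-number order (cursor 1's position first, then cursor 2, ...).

After op 1 (insert('d')): buffer="tvdxqdb" (len 7), cursors c1@3 c2@6, authorship ..1..2.
After op 2 (insert('n')): buffer="tvdnxqdnb" (len 9), cursors c1@4 c2@8, authorship ..11..22.
After op 3 (insert('g')): buffer="tvdngxqdngb" (len 11), cursors c1@5 c2@10, authorship ..111..222.
After op 4 (delete): buffer="tvdnxqdnb" (len 9), cursors c1@4 c2@8, authorship ..11..22.

Answer: 4 8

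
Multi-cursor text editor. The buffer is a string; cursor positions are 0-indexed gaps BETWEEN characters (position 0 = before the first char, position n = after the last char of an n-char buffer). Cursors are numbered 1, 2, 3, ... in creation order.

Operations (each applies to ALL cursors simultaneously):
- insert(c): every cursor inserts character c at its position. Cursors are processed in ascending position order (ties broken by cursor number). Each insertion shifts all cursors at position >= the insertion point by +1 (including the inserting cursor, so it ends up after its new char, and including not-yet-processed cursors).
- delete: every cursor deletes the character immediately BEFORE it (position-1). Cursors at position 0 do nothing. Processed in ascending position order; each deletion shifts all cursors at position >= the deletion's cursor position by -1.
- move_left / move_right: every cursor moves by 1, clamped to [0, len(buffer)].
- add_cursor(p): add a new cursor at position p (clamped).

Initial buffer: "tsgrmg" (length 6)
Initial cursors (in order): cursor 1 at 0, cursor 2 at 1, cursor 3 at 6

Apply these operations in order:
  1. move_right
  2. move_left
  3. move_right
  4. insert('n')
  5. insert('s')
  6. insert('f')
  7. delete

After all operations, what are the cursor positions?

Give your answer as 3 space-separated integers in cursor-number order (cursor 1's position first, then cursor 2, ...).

After op 1 (move_right): buffer="tsgrmg" (len 6), cursors c1@1 c2@2 c3@6, authorship ......
After op 2 (move_left): buffer="tsgrmg" (len 6), cursors c1@0 c2@1 c3@5, authorship ......
After op 3 (move_right): buffer="tsgrmg" (len 6), cursors c1@1 c2@2 c3@6, authorship ......
After op 4 (insert('n')): buffer="tnsngrmgn" (len 9), cursors c1@2 c2@4 c3@9, authorship .1.2....3
After op 5 (insert('s')): buffer="tnssnsgrmgns" (len 12), cursors c1@3 c2@6 c3@12, authorship .11.22....33
After op 6 (insert('f')): buffer="tnsfsnsfgrmgnsf" (len 15), cursors c1@4 c2@8 c3@15, authorship .111.222....333
After op 7 (delete): buffer="tnssnsgrmgns" (len 12), cursors c1@3 c2@6 c3@12, authorship .11.22....33

Answer: 3 6 12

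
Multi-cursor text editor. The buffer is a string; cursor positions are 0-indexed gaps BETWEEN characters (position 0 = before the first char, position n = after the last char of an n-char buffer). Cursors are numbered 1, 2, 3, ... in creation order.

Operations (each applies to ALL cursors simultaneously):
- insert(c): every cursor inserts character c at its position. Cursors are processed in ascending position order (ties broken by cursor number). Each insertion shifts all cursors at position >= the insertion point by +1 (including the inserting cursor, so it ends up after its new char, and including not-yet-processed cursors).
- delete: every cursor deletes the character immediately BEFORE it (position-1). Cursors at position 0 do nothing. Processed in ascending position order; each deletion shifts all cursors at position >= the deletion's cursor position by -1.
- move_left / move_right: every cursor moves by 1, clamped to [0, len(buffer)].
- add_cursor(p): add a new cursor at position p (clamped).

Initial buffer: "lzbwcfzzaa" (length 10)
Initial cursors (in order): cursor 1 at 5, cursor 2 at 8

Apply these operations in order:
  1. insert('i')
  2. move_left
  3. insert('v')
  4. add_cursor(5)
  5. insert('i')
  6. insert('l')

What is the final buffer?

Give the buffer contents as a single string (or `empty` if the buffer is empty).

After op 1 (insert('i')): buffer="lzbwcifzziaa" (len 12), cursors c1@6 c2@10, authorship .....1...2..
After op 2 (move_left): buffer="lzbwcifzziaa" (len 12), cursors c1@5 c2@9, authorship .....1...2..
After op 3 (insert('v')): buffer="lzbwcvifzzviaa" (len 14), cursors c1@6 c2@11, authorship .....11...22..
After op 4 (add_cursor(5)): buffer="lzbwcvifzzviaa" (len 14), cursors c3@5 c1@6 c2@11, authorship .....11...22..
After op 5 (insert('i')): buffer="lzbwciviifzzviiaa" (len 17), cursors c3@6 c1@8 c2@14, authorship .....3111...222..
After op 6 (insert('l')): buffer="lzbwcilvilifzzviliaa" (len 20), cursors c3@7 c1@10 c2@17, authorship .....331111...2222..

Answer: lzbwcilvilifzzviliaa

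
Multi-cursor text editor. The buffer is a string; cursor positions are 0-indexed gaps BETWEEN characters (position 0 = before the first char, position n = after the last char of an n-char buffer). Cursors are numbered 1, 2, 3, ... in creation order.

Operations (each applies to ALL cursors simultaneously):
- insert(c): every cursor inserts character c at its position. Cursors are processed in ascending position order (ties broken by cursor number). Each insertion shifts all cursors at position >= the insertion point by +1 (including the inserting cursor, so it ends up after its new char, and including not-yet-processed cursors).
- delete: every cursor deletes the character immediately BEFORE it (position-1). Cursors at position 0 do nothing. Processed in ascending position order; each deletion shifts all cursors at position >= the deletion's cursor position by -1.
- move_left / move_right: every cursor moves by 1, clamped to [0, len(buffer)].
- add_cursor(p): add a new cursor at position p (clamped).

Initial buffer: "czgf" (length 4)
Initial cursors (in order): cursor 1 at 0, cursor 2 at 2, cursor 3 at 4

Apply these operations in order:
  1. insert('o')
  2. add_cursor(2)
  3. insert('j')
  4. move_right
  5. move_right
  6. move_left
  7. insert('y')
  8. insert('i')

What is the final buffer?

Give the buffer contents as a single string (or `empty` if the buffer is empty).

Answer: ojcyijzyiojgyifoyij

Derivation:
After op 1 (insert('o')): buffer="oczogfo" (len 7), cursors c1@1 c2@4 c3@7, authorship 1..2..3
After op 2 (add_cursor(2)): buffer="oczogfo" (len 7), cursors c1@1 c4@2 c2@4 c3@7, authorship 1..2..3
After op 3 (insert('j')): buffer="ojcjzojgfoj" (len 11), cursors c1@2 c4@4 c2@7 c3@11, authorship 11.4.22..33
After op 4 (move_right): buffer="ojcjzojgfoj" (len 11), cursors c1@3 c4@5 c2@8 c3@11, authorship 11.4.22..33
After op 5 (move_right): buffer="ojcjzojgfoj" (len 11), cursors c1@4 c4@6 c2@9 c3@11, authorship 11.4.22..33
After op 6 (move_left): buffer="ojcjzojgfoj" (len 11), cursors c1@3 c4@5 c2@8 c3@10, authorship 11.4.22..33
After op 7 (insert('y')): buffer="ojcyjzyojgyfoyj" (len 15), cursors c1@4 c4@7 c2@11 c3@14, authorship 11.14.422.2.333
After op 8 (insert('i')): buffer="ojcyijzyiojgyifoyij" (len 19), cursors c1@5 c4@9 c2@14 c3@18, authorship 11.114.4422.22.3333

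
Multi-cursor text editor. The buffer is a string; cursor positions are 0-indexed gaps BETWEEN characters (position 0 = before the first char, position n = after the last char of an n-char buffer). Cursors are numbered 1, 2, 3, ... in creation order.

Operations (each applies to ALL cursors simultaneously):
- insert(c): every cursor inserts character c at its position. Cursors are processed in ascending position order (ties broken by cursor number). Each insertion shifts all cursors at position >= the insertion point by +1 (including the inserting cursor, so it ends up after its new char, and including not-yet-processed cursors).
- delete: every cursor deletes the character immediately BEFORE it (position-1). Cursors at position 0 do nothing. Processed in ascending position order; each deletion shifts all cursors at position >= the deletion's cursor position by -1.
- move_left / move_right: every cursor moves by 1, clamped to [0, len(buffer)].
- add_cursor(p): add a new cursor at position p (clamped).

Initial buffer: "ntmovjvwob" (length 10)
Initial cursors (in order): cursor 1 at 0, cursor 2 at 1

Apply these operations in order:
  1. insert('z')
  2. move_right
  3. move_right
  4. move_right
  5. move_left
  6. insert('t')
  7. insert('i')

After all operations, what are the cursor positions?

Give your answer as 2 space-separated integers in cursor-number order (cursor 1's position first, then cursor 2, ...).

Answer: 5 9

Derivation:
After op 1 (insert('z')): buffer="znztmovjvwob" (len 12), cursors c1@1 c2@3, authorship 1.2.........
After op 2 (move_right): buffer="znztmovjvwob" (len 12), cursors c1@2 c2@4, authorship 1.2.........
After op 3 (move_right): buffer="znztmovjvwob" (len 12), cursors c1@3 c2@5, authorship 1.2.........
After op 4 (move_right): buffer="znztmovjvwob" (len 12), cursors c1@4 c2@6, authorship 1.2.........
After op 5 (move_left): buffer="znztmovjvwob" (len 12), cursors c1@3 c2@5, authorship 1.2.........
After op 6 (insert('t')): buffer="znzttmtovjvwob" (len 14), cursors c1@4 c2@7, authorship 1.21..2.......
After op 7 (insert('i')): buffer="znztitmtiovjvwob" (len 16), cursors c1@5 c2@9, authorship 1.211..22.......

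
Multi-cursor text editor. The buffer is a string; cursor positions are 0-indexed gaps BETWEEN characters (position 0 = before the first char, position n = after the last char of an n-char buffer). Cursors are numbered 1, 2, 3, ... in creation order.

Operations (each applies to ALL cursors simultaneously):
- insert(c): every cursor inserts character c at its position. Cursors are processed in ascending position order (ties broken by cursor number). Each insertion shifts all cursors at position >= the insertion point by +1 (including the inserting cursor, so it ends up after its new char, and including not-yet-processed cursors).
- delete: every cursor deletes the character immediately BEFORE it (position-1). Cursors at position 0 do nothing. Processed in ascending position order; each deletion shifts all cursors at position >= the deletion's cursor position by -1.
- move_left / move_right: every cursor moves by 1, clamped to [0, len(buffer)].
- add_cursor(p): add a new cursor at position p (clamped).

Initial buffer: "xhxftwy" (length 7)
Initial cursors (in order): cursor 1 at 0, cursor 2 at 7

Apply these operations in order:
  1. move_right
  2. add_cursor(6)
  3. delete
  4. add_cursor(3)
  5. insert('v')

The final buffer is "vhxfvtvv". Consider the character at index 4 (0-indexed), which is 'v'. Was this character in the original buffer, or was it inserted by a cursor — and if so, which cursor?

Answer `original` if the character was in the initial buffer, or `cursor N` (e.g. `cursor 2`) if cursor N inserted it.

After op 1 (move_right): buffer="xhxftwy" (len 7), cursors c1@1 c2@7, authorship .......
After op 2 (add_cursor(6)): buffer="xhxftwy" (len 7), cursors c1@1 c3@6 c2@7, authorship .......
After op 3 (delete): buffer="hxft" (len 4), cursors c1@0 c2@4 c3@4, authorship ....
After op 4 (add_cursor(3)): buffer="hxft" (len 4), cursors c1@0 c4@3 c2@4 c3@4, authorship ....
After op 5 (insert('v')): buffer="vhxfvtvv" (len 8), cursors c1@1 c4@5 c2@8 c3@8, authorship 1...4.23
Authorship (.=original, N=cursor N): 1 . . . 4 . 2 3
Index 4: author = 4

Answer: cursor 4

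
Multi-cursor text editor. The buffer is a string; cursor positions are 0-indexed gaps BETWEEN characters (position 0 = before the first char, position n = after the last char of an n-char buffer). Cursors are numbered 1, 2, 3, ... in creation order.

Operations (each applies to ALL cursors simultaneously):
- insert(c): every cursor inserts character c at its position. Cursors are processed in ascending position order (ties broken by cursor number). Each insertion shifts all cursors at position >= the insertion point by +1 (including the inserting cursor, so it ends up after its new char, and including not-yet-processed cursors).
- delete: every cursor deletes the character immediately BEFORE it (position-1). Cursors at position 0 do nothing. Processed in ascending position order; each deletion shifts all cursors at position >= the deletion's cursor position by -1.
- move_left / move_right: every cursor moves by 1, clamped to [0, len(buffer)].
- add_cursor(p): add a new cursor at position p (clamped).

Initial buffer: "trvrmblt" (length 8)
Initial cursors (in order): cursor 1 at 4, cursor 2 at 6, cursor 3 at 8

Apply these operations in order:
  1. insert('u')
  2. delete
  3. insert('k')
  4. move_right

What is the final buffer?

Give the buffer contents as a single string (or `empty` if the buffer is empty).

After op 1 (insert('u')): buffer="trvrumbultu" (len 11), cursors c1@5 c2@8 c3@11, authorship ....1..2..3
After op 2 (delete): buffer="trvrmblt" (len 8), cursors c1@4 c2@6 c3@8, authorship ........
After op 3 (insert('k')): buffer="trvrkmbkltk" (len 11), cursors c1@5 c2@8 c3@11, authorship ....1..2..3
After op 4 (move_right): buffer="trvrkmbkltk" (len 11), cursors c1@6 c2@9 c3@11, authorship ....1..2..3

Answer: trvrkmbkltk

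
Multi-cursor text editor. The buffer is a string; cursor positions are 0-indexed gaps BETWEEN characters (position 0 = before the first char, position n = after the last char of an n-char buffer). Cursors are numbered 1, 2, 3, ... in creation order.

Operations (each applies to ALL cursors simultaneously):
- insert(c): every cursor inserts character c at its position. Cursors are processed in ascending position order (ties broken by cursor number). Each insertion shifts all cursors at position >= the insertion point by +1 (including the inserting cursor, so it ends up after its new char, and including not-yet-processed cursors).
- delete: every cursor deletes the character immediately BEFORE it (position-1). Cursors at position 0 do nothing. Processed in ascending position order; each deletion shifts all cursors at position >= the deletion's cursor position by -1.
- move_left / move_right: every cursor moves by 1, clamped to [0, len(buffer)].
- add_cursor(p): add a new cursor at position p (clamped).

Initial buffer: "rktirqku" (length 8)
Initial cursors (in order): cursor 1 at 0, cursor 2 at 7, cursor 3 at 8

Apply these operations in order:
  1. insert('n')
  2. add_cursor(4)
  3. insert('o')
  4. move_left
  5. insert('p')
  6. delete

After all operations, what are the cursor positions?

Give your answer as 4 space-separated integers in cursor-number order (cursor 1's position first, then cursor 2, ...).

After op 1 (insert('n')): buffer="nrktirqknun" (len 11), cursors c1@1 c2@9 c3@11, authorship 1.......2.3
After op 2 (add_cursor(4)): buffer="nrktirqknun" (len 11), cursors c1@1 c4@4 c2@9 c3@11, authorship 1.......2.3
After op 3 (insert('o')): buffer="norktoirqknouno" (len 15), cursors c1@2 c4@6 c2@12 c3@15, authorship 11...4....22.33
After op 4 (move_left): buffer="norktoirqknouno" (len 15), cursors c1@1 c4@5 c2@11 c3@14, authorship 11...4....22.33
After op 5 (insert('p')): buffer="nporktpoirqknpounpo" (len 19), cursors c1@2 c4@7 c2@14 c3@18, authorship 111...44....222.333
After op 6 (delete): buffer="norktoirqknouno" (len 15), cursors c1@1 c4@5 c2@11 c3@14, authorship 11...4....22.33

Answer: 1 11 14 5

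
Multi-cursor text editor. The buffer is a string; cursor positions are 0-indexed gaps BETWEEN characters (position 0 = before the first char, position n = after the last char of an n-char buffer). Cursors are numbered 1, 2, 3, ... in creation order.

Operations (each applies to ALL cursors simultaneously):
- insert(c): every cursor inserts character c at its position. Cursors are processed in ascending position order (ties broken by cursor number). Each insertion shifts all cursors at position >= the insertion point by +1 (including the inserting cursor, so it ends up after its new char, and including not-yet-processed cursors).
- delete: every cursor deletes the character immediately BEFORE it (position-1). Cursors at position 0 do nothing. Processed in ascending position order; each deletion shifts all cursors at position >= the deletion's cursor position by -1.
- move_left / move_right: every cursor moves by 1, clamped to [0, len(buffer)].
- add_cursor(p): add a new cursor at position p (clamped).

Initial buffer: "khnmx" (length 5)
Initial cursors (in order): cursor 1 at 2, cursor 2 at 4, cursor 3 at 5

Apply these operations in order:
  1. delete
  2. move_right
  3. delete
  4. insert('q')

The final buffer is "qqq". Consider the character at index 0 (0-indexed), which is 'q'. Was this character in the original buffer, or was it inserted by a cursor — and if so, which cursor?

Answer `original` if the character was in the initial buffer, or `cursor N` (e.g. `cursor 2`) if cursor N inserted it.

Answer: cursor 1

Derivation:
After op 1 (delete): buffer="kn" (len 2), cursors c1@1 c2@2 c3@2, authorship ..
After op 2 (move_right): buffer="kn" (len 2), cursors c1@2 c2@2 c3@2, authorship ..
After op 3 (delete): buffer="" (len 0), cursors c1@0 c2@0 c3@0, authorship 
After op 4 (insert('q')): buffer="qqq" (len 3), cursors c1@3 c2@3 c3@3, authorship 123
Authorship (.=original, N=cursor N): 1 2 3
Index 0: author = 1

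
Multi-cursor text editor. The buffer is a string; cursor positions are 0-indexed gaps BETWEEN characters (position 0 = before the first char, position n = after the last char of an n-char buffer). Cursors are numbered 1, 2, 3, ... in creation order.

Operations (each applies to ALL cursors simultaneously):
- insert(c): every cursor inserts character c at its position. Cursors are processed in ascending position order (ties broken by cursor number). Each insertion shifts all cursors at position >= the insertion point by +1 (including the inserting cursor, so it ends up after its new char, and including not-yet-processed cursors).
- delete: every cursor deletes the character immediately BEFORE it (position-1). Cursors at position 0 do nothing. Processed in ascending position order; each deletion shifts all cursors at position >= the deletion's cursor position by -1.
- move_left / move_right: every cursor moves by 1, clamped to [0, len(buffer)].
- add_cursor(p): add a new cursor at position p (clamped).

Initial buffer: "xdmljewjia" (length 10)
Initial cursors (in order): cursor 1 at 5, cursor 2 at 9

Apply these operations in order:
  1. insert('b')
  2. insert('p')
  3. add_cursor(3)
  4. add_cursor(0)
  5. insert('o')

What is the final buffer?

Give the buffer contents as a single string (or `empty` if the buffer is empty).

Answer: oxdmoljbpoewjibpoa

Derivation:
After op 1 (insert('b')): buffer="xdmljbewjiba" (len 12), cursors c1@6 c2@11, authorship .....1....2.
After op 2 (insert('p')): buffer="xdmljbpewjibpa" (len 14), cursors c1@7 c2@13, authorship .....11....22.
After op 3 (add_cursor(3)): buffer="xdmljbpewjibpa" (len 14), cursors c3@3 c1@7 c2@13, authorship .....11....22.
After op 4 (add_cursor(0)): buffer="xdmljbpewjibpa" (len 14), cursors c4@0 c3@3 c1@7 c2@13, authorship .....11....22.
After op 5 (insert('o')): buffer="oxdmoljbpoewjibpoa" (len 18), cursors c4@1 c3@5 c1@10 c2@17, authorship 4...3..111....222.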